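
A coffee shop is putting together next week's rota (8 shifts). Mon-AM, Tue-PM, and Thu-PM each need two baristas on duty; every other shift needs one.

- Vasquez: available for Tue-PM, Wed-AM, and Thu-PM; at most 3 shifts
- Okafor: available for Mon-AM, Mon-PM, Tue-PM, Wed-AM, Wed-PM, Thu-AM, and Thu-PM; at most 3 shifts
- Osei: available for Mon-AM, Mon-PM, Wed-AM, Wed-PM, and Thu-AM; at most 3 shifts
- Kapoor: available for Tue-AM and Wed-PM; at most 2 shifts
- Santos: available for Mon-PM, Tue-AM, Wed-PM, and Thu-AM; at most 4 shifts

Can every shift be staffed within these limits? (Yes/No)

Yes

Mon-AM can only be covered by Okafor and Osei, so that assignment is forced.
Tue-PM can only be covered by Vasquez and Okafor, so that assignment is forced.
Thu-PM can only be covered by Vasquez and Okafor, so that assignment is forced.
One valid schedule: Mon-AM→Okafor+Osei, Mon-PM→Osei, Tue-AM→Kapoor, Tue-PM→Vasquez+Okafor, Wed-AM→Vasquez, Wed-PM→Kapoor, Thu-AM→Osei, Thu-PM→Vasquez+Okafor.
Loads: Vasquez 3/3, Okafor 3/3, Osei 3/3, Kapoor 2/2, Santos 0/4 — all within limits.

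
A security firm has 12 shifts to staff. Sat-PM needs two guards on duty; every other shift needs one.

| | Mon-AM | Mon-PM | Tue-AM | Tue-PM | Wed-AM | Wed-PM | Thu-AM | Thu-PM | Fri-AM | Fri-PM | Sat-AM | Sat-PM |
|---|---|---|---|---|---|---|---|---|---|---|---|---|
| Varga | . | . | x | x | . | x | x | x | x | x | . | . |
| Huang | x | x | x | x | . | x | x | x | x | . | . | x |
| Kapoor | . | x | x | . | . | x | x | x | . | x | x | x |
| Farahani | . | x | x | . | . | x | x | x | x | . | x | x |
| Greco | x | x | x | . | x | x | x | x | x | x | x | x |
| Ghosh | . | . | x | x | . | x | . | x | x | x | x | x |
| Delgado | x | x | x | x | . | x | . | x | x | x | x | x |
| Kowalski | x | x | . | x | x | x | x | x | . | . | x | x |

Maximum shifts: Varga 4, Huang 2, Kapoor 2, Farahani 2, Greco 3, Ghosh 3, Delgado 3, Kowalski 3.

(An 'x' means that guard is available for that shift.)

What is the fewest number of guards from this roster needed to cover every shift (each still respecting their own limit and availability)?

4

13 slots to fill and no one can take more than 4, so at least ⌈13/4⌉ = 4 guards are needed.
Varga, Greco, Ghosh, and Delgado alone can cover everything: Mon-AM→Greco, Mon-PM→Greco, Tue-AM→Varga, Tue-PM→Varga, Wed-AM→Greco, Wed-PM→Varga, Thu-AM→Varga, Thu-PM→Ghosh, Fri-AM→Delgado, Fri-PM→Delgado, Sat-AM→Ghosh, Sat-PM→Ghosh+Delgado.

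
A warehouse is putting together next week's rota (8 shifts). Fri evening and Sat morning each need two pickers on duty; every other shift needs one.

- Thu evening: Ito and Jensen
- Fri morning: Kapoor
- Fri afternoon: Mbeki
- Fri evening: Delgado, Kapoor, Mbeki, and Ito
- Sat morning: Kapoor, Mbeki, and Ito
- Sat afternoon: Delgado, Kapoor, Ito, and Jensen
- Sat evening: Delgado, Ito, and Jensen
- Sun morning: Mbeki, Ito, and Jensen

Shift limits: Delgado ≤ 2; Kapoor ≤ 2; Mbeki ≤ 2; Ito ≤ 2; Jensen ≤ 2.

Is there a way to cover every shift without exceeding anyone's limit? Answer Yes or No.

Fri morning can only be covered by Kapoor, so that assignment is forced.
Fri afternoon can only be covered by Mbeki, so that assignment is forced.
One valid schedule: Thu evening→Ito, Fri morning→Kapoor, Fri afternoon→Mbeki, Fri evening→Delgado+Ito, Sat morning→Kapoor+Mbeki, Sat afternoon→Jensen, Sat evening→Delgado, Sun morning→Jensen.
Loads: Delgado 2/2, Kapoor 2/2, Mbeki 2/2, Ito 2/2, Jensen 2/2 — all within limits.

Yes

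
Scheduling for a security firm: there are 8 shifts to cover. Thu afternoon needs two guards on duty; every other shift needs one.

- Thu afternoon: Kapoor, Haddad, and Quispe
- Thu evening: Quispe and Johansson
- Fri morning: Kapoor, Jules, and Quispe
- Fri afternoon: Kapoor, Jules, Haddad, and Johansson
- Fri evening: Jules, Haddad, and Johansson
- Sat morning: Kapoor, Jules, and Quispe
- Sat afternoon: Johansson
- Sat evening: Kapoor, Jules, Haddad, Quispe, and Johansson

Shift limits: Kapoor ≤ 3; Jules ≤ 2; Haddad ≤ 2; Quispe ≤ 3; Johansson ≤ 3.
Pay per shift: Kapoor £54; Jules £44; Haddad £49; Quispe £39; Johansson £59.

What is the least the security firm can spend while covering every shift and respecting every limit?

Sat afternoon can only be covered by Johansson, so that assignment is forced.
Picking the cheapest available guard for each shift independently would cost £391, but that ignores the shift limits.
An optimal schedule: Thu afternoon→Quispe+Haddad, Thu evening→Quispe, Fri morning→Quispe, Fri afternoon→Haddad, Fri evening→Jules, Sat morning→Jules, Sat afternoon→Johansson, Sat evening→Kapoor.
Total: 39 + 49 + 39 + 39 + 49 + 44 + 44 + 59 + 54 = £416.

£416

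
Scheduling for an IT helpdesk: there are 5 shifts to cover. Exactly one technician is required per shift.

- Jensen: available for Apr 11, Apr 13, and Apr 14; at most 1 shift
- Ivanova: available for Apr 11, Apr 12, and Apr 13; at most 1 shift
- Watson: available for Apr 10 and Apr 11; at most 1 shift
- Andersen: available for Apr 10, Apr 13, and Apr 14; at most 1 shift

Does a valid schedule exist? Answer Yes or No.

Shifts {Apr 10, Apr 11, Apr 12, Apr 13, Apr 14} need 5 worker-slots in total, but the technicians available for any of those shifts (Jensen, Ivanova, Watson, and Andersen) can supply at most 4 among them. So no valid schedule exists.

No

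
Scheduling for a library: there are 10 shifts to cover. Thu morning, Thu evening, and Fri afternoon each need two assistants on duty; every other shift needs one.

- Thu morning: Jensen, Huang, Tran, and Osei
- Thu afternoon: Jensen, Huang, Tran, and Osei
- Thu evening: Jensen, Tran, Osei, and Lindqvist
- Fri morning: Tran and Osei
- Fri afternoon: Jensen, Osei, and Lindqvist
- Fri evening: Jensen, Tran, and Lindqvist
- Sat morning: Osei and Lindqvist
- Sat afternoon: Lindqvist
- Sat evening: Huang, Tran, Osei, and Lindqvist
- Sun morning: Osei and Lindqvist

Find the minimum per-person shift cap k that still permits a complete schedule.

3

With 5 assistants and 13 worker-slots to fill, someone must work at least ⌈13/5⌉ = 3 shifts, so k ≥ 3.
k = 3 works: Thu morning→Huang+Tran, Thu afternoon→Jensen, Thu evening→Tran+Lindqvist, Fri morning→Tran, Fri afternoon→Jensen+Osei, Fri evening→Jensen, Sat morning→Osei, Sat afternoon→Lindqvist, Sat evening→Huang, Sun morning→Osei.
Loads: Jensen 3, Huang 2, Tran 3, Osei 3, Lindqvist 2 — all ≤ 3.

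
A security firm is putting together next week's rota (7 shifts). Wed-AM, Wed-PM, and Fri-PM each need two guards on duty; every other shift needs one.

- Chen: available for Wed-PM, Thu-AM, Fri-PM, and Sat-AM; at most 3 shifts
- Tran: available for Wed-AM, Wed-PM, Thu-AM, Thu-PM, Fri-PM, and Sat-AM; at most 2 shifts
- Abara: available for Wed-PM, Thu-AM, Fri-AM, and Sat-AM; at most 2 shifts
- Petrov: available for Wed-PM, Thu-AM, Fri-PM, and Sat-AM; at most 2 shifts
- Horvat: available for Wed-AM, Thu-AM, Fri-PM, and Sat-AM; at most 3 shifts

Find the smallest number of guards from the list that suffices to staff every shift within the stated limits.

4

10 slots to fill and no one can take more than 3, so at least ⌈10/3⌉ = 4 guards are needed.
Chen, Tran, Abara, and Horvat alone can cover everything: Wed-AM→Tran+Horvat, Wed-PM→Chen+Abara, Thu-AM→Chen, Thu-PM→Tran, Fri-AM→Abara, Fri-PM→Chen+Horvat, Sat-AM→Horvat.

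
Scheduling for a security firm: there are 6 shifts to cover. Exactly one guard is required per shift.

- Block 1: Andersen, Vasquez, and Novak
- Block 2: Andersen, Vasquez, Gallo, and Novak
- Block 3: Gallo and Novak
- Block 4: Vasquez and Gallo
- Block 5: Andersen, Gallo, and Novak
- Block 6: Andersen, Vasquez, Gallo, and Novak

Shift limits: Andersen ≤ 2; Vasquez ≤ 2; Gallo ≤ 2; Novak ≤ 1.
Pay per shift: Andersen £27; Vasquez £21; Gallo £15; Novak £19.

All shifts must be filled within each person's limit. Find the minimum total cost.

Picking the cheapest available guard for each shift independently would cost £94, but that ignores the shift limits.
An optimal schedule: Block 1→Novak, Block 2→Vasquez, Block 3→Gallo, Block 4→Gallo, Block 5→Andersen, Block 6→Vasquez.
Total: 19 + 21 + 15 + 15 + 27 + 21 = £118.

£118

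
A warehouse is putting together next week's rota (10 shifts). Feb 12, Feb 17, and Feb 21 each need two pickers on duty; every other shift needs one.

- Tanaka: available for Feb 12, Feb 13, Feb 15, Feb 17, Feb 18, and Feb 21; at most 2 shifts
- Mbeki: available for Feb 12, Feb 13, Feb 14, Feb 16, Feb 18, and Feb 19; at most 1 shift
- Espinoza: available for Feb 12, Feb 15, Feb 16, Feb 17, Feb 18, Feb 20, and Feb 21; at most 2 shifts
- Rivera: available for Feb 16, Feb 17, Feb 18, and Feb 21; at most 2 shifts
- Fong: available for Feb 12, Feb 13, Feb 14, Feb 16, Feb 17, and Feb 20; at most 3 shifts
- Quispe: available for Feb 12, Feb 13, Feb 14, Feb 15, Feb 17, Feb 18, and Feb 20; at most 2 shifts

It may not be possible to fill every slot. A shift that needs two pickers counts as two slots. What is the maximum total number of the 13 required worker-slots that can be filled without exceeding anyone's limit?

Total capacity across all pickers is 2+1+2+2+3+2 = 12, and 13 slots are needed, so at most 12 can be filled.
An assignment achieving 12: Feb 12→Fong+Quispe, Feb 13→Fong, Feb 14→Fong, Feb 15→Tanaka, Feb 16→Rivera, Feb 17→Rivera+Quispe, Feb 19→Mbeki, Feb 20→Espinoza, Feb 21→Tanaka+Espinoza.
Loads: Tanaka 2/2, Mbeki 1/1, Espinoza 2/2, Rivera 2/2, Fong 3/3, Quispe 2/2.

12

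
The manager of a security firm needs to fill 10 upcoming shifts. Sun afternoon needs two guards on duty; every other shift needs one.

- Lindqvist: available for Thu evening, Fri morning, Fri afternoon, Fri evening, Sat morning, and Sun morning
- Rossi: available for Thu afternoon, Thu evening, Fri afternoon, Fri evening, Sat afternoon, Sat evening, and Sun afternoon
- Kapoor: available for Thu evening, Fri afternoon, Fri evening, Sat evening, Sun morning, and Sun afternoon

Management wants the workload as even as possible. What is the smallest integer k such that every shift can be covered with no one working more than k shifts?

4

With 3 guards and 11 worker-slots to fill, someone must work at least ⌈11/3⌉ = 4 shifts, so k ≥ 4.
k = 4 works: Thu afternoon→Rossi, Thu evening→Lindqvist, Fri morning→Lindqvist, Fri afternoon→Kapoor, Fri evening→Kapoor, Sat morning→Lindqvist, Sat afternoon→Rossi, Sat evening→Rossi, Sun morning→Lindqvist, Sun afternoon→Rossi+Kapoor.
Loads: Lindqvist 4, Rossi 4, Kapoor 3 — all ≤ 4.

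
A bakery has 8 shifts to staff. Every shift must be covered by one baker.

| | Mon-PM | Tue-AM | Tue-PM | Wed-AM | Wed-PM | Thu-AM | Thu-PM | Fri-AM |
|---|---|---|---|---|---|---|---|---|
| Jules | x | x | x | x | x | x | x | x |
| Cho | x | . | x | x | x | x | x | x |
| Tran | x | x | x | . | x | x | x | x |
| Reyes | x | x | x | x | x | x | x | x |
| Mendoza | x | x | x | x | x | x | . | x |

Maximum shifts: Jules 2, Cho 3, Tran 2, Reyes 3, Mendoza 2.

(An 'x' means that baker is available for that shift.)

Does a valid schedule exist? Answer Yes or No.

One valid schedule: Mon-PM→Cho, Tue-AM→Jules, Tue-PM→Cho, Wed-AM→Jules, Wed-PM→Tran, Thu-AM→Tran, Thu-PM→Cho, Fri-AM→Reyes.
Loads: Jules 2/2, Cho 3/3, Tran 2/2, Reyes 1/3, Mendoza 0/2 — all within limits.

Yes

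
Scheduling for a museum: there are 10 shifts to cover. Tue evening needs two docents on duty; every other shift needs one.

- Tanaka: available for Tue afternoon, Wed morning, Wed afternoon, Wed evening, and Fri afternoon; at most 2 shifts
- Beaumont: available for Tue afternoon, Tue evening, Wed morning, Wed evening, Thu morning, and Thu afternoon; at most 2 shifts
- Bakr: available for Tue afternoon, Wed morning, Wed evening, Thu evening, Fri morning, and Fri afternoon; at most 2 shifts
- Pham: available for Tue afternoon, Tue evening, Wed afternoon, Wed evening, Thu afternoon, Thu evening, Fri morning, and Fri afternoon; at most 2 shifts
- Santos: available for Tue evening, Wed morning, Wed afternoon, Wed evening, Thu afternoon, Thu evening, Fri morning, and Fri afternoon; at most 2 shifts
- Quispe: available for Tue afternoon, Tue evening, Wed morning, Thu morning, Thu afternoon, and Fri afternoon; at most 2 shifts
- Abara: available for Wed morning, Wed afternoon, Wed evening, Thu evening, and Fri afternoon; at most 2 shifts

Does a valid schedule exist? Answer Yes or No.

One valid schedule: Tue afternoon→Tanaka, Tue evening→Pham+Santos, Wed morning→Santos, Wed afternoon→Tanaka, Wed evening→Pham, Thu morning→Beaumont, Thu afternoon→Beaumont, Thu evening→Bakr, Fri morning→Bakr, Fri afternoon→Quispe.
Loads: Tanaka 2/2, Beaumont 2/2, Bakr 2/2, Pham 2/2, Santos 2/2, Quispe 1/2, Abara 0/2 — all within limits.

Yes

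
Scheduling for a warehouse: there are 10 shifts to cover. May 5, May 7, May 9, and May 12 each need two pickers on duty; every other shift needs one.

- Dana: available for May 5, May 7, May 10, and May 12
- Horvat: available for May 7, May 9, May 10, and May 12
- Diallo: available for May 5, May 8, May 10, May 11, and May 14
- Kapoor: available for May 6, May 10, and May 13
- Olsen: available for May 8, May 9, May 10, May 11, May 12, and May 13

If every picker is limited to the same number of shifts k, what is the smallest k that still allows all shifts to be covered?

With 5 pickers and 14 worker-slots to fill, someone must work at least ⌈14/5⌉ = 3 shifts, so k ≥ 3.
k = 3 works: May 5→Dana+Diallo, May 6→Kapoor, May 7→Dana+Horvat, May 8→Diallo, May 9→Horvat+Olsen, May 10→Kapoor, May 11→Olsen, May 12→Dana+Horvat, May 13→Kapoor, May 14→Diallo.
Loads: Dana 3, Horvat 3, Diallo 3, Kapoor 3, Olsen 2 — all ≤ 3.

3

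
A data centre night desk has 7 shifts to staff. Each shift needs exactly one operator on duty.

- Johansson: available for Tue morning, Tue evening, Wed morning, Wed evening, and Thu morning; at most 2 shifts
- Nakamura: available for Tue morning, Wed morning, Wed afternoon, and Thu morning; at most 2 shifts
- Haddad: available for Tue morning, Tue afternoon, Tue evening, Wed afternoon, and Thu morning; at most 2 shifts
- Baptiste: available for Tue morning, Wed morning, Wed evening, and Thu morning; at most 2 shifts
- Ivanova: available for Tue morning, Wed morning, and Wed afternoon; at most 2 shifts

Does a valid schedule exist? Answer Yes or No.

Tue afternoon can only be covered by Haddad, so that assignment is forced.
One valid schedule: Tue morning→Baptiste, Tue afternoon→Haddad, Tue evening→Johansson, Wed morning→Nakamura, Wed afternoon→Nakamura, Wed evening→Johansson, Thu morning→Haddad.
Loads: Johansson 2/2, Nakamura 2/2, Haddad 2/2, Baptiste 1/2, Ivanova 0/2 — all within limits.

Yes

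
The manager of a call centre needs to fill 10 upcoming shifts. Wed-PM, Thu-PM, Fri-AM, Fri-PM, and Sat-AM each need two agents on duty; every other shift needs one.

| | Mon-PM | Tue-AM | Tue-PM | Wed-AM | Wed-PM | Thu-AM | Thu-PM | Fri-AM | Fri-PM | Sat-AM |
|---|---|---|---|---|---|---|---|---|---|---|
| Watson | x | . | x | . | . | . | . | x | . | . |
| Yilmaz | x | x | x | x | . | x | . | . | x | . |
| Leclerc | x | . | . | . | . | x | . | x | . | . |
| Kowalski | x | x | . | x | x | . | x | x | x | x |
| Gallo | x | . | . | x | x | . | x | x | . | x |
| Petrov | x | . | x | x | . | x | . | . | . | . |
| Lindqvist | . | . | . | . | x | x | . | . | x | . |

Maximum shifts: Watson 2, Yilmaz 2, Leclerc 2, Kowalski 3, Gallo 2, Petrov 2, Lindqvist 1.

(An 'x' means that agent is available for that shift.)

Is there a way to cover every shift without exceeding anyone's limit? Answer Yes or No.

Shifts {Wed-PM, Thu-PM, Fri-PM, Sat-AM} need 8 worker-slots in total, but the agents available for any of those shifts (Yilmaz, Kowalski, Gallo, and Lindqvist) can supply at most 7 among them. So no valid schedule exists.

No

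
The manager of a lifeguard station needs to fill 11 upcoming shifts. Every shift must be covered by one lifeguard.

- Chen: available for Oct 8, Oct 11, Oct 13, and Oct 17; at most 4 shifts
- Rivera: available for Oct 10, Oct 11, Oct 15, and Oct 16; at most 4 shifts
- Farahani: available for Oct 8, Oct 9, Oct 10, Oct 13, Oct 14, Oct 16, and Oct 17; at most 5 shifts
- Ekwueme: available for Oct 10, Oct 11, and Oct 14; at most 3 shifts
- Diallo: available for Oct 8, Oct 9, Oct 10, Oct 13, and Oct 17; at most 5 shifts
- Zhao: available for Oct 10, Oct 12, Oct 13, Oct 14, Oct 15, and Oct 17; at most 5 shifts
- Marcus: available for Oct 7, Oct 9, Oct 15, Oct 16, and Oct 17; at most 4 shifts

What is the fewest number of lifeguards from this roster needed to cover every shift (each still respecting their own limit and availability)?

11 slots to fill and no one can take more than 5, so at least ⌈11/5⌉ = 3 lifeguards are needed.
Chen, Zhao, and Marcus alone can cover everything: Oct 7→Marcus, Oct 8→Chen, Oct 9→Marcus, Oct 10→Zhao, Oct 11→Chen, Oct 12→Zhao, Oct 13→Chen, Oct 14→Zhao, Oct 15→Zhao, Oct 16→Marcus, Oct 17→Chen.

3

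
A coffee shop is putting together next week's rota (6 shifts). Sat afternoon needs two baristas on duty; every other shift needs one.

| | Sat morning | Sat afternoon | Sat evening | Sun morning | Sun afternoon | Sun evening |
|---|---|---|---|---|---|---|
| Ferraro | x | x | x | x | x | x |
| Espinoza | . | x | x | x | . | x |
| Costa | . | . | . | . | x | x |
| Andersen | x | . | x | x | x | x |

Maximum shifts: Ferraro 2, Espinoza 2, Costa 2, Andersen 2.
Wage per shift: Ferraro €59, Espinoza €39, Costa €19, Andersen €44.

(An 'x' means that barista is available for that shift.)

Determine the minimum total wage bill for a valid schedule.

€263

Sat afternoon can only be covered by Ferraro and Espinoza, so that assignment is forced.
Picking the cheapest available barista for each shift independently would cost €258, but that ignores the shift limits.
An optimal schedule: Sat morning→Andersen, Sat afternoon→Espinoza+Ferraro, Sat evening→Espinoza, Sun morning→Andersen, Sun afternoon→Costa, Sun evening→Costa.
Total: 44 + 39 + 59 + 39 + 44 + 19 + 19 = €263.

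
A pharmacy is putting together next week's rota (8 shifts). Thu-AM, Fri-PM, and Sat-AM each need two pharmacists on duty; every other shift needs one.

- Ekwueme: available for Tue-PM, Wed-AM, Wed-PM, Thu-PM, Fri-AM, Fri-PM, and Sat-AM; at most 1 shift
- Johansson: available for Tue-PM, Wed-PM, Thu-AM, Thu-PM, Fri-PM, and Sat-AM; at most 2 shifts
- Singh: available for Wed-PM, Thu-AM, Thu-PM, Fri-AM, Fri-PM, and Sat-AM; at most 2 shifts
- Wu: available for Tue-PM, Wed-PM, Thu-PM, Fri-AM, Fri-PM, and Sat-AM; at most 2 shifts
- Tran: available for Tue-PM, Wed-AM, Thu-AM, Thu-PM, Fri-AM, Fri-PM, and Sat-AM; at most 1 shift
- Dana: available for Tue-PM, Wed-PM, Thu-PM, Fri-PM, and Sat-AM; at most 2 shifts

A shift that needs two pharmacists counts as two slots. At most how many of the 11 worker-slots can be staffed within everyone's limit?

10

Total capacity across all pharmacists is 1+2+2+2+1+2 = 10, and 11 slots are needed, so at most 10 can be filled.
An assignment achieving 10: Tue-PM→Johansson, Wed-AM→Ekwueme, Wed-PM→Wu, Thu-AM→Johansson+Singh, Thu-PM→Wu, Fri-AM→Singh, Fri-PM→Tran+Dana, Sat-AM→Dana.
Loads: Ekwueme 1/1, Johansson 2/2, Singh 2/2, Wu 2/2, Tran 1/1, Dana 2/2.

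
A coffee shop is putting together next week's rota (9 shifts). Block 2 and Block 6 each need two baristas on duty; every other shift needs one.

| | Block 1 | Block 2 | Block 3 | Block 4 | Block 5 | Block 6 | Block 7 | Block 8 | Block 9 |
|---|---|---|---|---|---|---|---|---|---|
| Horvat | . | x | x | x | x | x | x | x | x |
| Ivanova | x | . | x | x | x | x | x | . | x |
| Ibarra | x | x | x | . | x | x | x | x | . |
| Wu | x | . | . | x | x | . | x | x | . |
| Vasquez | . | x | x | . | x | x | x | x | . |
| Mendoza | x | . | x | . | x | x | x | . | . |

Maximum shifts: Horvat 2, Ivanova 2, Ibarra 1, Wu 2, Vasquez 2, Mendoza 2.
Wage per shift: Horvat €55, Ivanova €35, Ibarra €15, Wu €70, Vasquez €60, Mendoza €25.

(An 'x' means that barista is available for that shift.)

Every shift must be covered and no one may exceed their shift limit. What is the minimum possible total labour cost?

€505

Picking the cheapest available barista for each shift independently would cost €255, but that ignores the shift limits.
An optimal schedule: Block 1→Ivanova, Block 2→Horvat+Ibarra, Block 3→Vasquez, Block 4→Ivanova, Block 5→Wu, Block 6→Vasquez+Mendoza, Block 7→Mendoza, Block 8→Wu, Block 9→Horvat.
Total: 35 + 55 + 15 + 60 + 35 + 70 + 60 + 25 + 25 + 70 + 55 = €505.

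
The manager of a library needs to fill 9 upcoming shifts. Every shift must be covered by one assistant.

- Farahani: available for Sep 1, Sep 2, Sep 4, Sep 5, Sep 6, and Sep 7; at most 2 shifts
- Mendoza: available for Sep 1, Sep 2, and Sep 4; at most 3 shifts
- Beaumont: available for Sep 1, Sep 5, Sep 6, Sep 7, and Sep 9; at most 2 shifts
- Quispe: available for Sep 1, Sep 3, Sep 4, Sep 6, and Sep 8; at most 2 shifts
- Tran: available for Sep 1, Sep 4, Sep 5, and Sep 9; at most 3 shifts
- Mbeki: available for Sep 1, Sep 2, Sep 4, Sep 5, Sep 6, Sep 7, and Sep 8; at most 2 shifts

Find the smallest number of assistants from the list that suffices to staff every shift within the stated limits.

4

9 slots to fill and no one can take more than 3, so at least ⌈9/3⌉ = 3 assistants are needed.
Any 3 assistants together have capacity at most 3+3+2 = 8 < 9 slots, so 3 can never suffice.
Farahani, Mendoza, Beaumont, and Quispe alone can cover everything: Sep 1→Mendoza, Sep 2→Mendoza, Sep 3→Quispe, Sep 4→Mendoza, Sep 5→Farahani, Sep 6→Beaumont, Sep 7→Farahani, Sep 8→Quispe, Sep 9→Beaumont.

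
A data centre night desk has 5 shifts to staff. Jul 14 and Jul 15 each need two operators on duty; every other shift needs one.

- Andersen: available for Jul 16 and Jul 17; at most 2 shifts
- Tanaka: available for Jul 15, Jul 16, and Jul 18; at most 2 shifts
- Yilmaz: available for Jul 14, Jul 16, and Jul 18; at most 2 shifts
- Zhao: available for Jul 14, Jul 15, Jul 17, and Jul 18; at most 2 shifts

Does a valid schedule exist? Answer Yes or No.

Jul 14 can only be covered by Yilmaz and Zhao, so that assignment is forced.
Jul 15 can only be covered by Tanaka and Zhao, so that assignment is forced.
One valid schedule: Jul 14→Yilmaz+Zhao, Jul 15→Tanaka+Zhao, Jul 16→Andersen, Jul 17→Andersen, Jul 18→Tanaka.
Loads: Andersen 2/2, Tanaka 2/2, Yilmaz 1/2, Zhao 2/2 — all within limits.

Yes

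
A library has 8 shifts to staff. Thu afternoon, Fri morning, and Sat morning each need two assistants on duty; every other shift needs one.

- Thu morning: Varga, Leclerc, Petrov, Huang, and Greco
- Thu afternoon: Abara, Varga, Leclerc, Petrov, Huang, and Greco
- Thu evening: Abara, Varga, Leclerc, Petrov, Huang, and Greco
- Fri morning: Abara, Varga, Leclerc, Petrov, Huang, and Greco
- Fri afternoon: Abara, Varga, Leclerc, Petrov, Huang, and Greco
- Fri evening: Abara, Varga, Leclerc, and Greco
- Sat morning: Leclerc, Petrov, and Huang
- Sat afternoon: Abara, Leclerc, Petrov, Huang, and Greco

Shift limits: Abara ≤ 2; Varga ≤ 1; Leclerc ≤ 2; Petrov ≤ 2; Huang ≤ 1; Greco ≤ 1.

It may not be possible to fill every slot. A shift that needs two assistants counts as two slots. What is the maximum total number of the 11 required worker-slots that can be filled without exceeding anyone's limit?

9

Total capacity across all assistants is 2+1+2+2+1+1 = 9, and 11 slots are needed, so at most 9 can be filled.
An assignment achieving 9: Thu morning→Varga, Thu afternoon→Leclerc+Petrov, Thu evening→Huang, Fri morning→Greco, Fri evening→Abara, Sat morning→Leclerc+Petrov, Sat afternoon→Abara.
Loads: Abara 2/2, Varga 1/1, Leclerc 2/2, Petrov 2/2, Huang 1/1, Greco 1/1.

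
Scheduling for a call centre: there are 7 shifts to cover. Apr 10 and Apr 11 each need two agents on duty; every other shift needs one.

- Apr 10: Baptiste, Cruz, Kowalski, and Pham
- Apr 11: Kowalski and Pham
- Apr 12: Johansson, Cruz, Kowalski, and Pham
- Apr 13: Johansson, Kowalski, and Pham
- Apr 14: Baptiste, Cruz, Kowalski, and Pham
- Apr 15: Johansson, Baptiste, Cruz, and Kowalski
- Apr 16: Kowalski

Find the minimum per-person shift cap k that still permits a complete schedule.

With 5 agents and 9 worker-slots to fill, someone must work at least ⌈9/5⌉ = 2 shifts, so k ≥ 2.
k = 2 works: Apr 10→Cruz+Pham, Apr 11→Kowalski+Pham, Apr 12→Johansson, Apr 13→Johansson, Apr 14→Baptiste, Apr 15→Baptiste, Apr 16→Kowalski.
Loads: Johansson 2, Baptiste 2, Cruz 1, Kowalski 2, Pham 2 — all ≤ 2.

2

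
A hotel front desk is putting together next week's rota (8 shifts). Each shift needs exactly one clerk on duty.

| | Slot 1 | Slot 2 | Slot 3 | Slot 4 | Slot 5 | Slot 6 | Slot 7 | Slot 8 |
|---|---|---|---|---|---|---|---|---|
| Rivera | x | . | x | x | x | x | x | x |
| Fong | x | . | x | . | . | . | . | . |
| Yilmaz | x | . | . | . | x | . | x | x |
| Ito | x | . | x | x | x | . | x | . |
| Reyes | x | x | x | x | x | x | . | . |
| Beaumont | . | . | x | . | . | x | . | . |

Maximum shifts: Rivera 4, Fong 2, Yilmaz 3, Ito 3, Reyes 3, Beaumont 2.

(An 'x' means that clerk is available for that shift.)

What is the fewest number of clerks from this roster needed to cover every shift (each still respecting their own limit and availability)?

8 slots to fill and no one can take more than 4, so at least ⌈8/4⌉ = 2 clerks are needed.
Any 2 clerks together have capacity at most 4+3 = 7 < 8 slots, so 2 can never suffice.
Rivera, Fong, and Reyes alone can cover everything: Slot 1→Fong, Slot 2→Reyes, Slot 3→Fong, Slot 4→Rivera, Slot 5→Rivera, Slot 6→Reyes, Slot 7→Rivera, Slot 8→Rivera.

3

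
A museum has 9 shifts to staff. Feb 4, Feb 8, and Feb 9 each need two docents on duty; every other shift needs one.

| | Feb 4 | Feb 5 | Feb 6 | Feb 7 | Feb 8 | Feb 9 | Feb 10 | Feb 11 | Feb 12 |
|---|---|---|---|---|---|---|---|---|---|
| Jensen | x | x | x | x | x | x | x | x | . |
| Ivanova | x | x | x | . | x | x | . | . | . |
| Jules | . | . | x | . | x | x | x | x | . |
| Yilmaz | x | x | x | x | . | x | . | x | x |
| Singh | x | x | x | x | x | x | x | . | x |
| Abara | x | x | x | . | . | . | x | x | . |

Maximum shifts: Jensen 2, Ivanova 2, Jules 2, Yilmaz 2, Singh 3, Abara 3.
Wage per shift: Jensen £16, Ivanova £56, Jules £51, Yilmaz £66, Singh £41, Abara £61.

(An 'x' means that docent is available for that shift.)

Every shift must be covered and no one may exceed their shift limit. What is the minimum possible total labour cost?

Picking the cheapest available docent for each shift independently would cost £292, but that ignores the shift limits.
An optimal schedule: Feb 4→Ivanova+Abara, Feb 5→Abara, Feb 6→Abara, Feb 7→Jensen, Feb 8→Singh+Jules, Feb 9→Singh+Ivanova, Feb 10→Jensen, Feb 11→Jules, Feb 12→Singh.
Total: 56 + 61 + 61 + 61 + 16 + 41 + 51 + 41 + 56 + 16 + 51 + 41 = £552.

£552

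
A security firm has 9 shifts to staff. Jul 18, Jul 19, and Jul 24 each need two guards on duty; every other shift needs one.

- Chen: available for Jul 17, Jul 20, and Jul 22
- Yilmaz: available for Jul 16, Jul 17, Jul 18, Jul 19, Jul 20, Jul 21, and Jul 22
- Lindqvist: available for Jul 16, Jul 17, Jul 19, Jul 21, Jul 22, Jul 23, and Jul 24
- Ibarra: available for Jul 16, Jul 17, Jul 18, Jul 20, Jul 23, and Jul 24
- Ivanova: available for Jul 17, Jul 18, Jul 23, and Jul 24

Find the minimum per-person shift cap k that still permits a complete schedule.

3

With 5 guards and 12 worker-slots to fill, someone must work at least ⌈12/5⌉ = 3 shifts, so k ≥ 3.
k = 3 works: Jul 16→Yilmaz, Jul 17→Chen, Jul 18→Ibarra+Ivanova, Jul 19→Yilmaz+Lindqvist, Jul 20→Chen, Jul 21→Yilmaz, Jul 22→Chen, Jul 23→Lindqvist, Jul 24→Lindqvist+Ibarra.
Loads: Chen 3, Yilmaz 3, Lindqvist 3, Ibarra 2, Ivanova 1 — all ≤ 3.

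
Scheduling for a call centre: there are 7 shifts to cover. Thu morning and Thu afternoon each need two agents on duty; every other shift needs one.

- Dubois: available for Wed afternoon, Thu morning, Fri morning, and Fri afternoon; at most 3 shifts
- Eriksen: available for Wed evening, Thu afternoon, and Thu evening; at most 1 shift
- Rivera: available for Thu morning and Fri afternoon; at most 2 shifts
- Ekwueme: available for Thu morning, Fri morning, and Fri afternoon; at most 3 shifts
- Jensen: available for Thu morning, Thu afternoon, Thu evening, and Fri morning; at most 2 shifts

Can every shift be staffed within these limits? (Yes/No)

No

Total capacity is 11 and 9 slots are needed, so capacity alone doesn't rule it out.
Shifts {Wed evening, Thu afternoon} need 3 worker-slots in total, but the agents available for any of those shifts (Eriksen and Jensen) can supply at most 2 among them. So no valid schedule exists.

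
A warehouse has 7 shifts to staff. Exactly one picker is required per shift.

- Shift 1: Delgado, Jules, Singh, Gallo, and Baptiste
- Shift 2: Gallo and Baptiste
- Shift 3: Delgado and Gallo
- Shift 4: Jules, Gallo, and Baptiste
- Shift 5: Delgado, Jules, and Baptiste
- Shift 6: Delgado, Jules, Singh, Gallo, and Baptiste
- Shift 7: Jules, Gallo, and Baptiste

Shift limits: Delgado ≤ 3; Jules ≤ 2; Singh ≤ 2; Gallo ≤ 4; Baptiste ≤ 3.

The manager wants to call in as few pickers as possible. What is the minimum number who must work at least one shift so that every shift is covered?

2

7 slots to fill and no one can take more than 4, so at least ⌈7/4⌉ = 2 pickers are needed.
Delgado and Gallo alone can cover everything: Shift 1→Delgado, Shift 2→Gallo, Shift 3→Delgado, Shift 4→Gallo, Shift 5→Delgado, Shift 6→Gallo, Shift 7→Gallo.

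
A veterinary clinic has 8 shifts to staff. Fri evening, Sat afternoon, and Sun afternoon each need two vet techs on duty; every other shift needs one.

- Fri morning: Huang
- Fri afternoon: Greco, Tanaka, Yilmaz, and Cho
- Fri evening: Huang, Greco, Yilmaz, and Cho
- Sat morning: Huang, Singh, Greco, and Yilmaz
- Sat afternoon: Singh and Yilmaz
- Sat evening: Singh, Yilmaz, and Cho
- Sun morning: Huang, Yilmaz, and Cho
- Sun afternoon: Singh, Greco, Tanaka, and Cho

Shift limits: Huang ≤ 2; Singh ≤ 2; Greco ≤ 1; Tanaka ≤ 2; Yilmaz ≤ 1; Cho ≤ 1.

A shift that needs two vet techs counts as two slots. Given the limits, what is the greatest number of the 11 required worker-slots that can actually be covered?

Total capacity across all vet techs is 2+2+1+2+1+1 = 9, and 11 slots are needed, so at most 9 can be filled.
An assignment achieving 9: Fri morning→Huang, Fri afternoon→Tanaka, Fri evening→Greco+Cho, Sat afternoon→Singh+Yilmaz, Sat evening→Singh, Sun morning→Huang, Sun afternoon→Tanaka.
Loads: Huang 2/2, Singh 2/2, Greco 1/1, Tanaka 2/2, Yilmaz 1/1, Cho 1/1.

9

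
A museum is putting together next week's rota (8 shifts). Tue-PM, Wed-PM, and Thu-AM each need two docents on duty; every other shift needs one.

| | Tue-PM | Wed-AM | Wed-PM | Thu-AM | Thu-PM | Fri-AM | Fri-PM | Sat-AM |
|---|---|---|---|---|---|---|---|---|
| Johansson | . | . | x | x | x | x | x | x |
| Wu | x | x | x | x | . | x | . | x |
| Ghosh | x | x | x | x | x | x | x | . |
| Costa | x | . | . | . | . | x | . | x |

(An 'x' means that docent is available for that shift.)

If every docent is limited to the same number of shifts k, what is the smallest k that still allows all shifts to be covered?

3

With 4 docents and 11 worker-slots to fill, someone must work at least ⌈11/4⌉ = 3 shifts, so k ≥ 3.
k = 3 works: Tue-PM→Wu+Ghosh, Wed-AM→Wu, Wed-PM→Johansson+Ghosh, Thu-AM→Wu+Ghosh, Thu-PM→Johansson, Fri-AM→Costa, Fri-PM→Johansson, Sat-AM→Costa.
Loads: Johansson 3, Wu 3, Ghosh 3, Costa 2 — all ≤ 3.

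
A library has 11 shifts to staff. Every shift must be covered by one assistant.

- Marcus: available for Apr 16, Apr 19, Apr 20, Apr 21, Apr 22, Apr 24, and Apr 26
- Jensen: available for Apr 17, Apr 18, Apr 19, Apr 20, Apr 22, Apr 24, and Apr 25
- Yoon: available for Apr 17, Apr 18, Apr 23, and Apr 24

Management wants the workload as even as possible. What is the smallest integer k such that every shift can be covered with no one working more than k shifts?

4

With 3 assistants and 11 worker-slots to fill, someone must work at least ⌈11/3⌉ = 4 shifts, so k ≥ 4.
k = 4 works: Apr 16→Marcus, Apr 17→Jensen, Apr 18→Yoon, Apr 19→Marcus, Apr 20→Jensen, Apr 21→Marcus, Apr 22→Jensen, Apr 23→Yoon, Apr 24→Yoon, Apr 25→Jensen, Apr 26→Marcus.
Loads: Marcus 4, Jensen 4, Yoon 3 — all ≤ 4.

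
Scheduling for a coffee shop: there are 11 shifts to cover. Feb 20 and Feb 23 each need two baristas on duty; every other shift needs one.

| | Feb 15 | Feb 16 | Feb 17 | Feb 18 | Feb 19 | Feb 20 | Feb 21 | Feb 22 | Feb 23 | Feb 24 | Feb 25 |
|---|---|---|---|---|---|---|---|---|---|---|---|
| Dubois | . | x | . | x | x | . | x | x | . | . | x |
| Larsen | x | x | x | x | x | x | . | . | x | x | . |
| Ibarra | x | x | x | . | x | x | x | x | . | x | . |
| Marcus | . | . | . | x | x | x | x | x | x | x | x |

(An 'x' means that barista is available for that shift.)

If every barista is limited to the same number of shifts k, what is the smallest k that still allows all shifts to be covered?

4

With 4 baristas and 13 worker-slots to fill, someone must work at least ⌈13/4⌉ = 4 shifts, so k ≥ 4.
k = 4 works: Feb 15→Larsen, Feb 16→Dubois, Feb 17→Larsen, Feb 18→Dubois, Feb 19→Ibarra, Feb 20→Larsen+Ibarra, Feb 21→Dubois, Feb 22→Ibarra, Feb 23→Larsen+Marcus, Feb 24→Ibarra, Feb 25→Dubois.
Loads: Dubois 4, Larsen 4, Ibarra 4, Marcus 1 — all ≤ 4.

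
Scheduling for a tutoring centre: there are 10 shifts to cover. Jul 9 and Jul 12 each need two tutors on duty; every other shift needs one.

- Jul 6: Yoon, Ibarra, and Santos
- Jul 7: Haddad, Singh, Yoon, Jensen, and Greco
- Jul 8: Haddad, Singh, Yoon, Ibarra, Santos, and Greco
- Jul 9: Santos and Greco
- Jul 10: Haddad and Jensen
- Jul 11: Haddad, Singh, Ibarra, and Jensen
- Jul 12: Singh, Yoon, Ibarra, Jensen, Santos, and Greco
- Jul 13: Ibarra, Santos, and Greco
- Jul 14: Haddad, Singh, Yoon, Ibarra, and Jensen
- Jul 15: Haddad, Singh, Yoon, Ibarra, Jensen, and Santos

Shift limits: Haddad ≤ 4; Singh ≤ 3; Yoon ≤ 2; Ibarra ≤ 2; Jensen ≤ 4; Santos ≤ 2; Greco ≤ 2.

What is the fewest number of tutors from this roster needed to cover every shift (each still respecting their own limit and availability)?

12 slots to fill and no one can take more than 4, so at least ⌈12/4⌉ = 3 tutors are needed.
No set of 4 tutors can cover every shift (each such set leaves at least one shift with no one available or exceeds a cap).
Haddad, Singh, Yoon, Santos, and Greco alone can cover everything: Jul 6→Yoon, Jul 7→Haddad, Jul 8→Singh, Jul 9→Santos+Greco, Jul 10→Haddad, Jul 11→Haddad, Jul 12→Singh+Yoon, Jul 13→Santos, Jul 14→Haddad, Jul 15→Singh.

5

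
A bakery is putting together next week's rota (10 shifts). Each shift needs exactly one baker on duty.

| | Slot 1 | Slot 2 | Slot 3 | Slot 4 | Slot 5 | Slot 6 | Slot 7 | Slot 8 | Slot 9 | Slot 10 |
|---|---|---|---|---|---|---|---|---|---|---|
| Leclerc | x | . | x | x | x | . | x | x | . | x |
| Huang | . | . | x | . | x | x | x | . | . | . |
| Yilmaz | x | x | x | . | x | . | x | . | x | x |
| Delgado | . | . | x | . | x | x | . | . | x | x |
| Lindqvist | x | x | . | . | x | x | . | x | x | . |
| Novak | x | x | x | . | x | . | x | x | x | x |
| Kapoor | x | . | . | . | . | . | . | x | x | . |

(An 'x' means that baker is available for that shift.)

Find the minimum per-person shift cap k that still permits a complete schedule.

2

With 7 bakers and 10 worker-slots to fill, someone must work at least ⌈10/7⌉ = 2 shifts, so k ≥ 2.
k = 2 works: Slot 1→Lindqvist, Slot 2→Yilmaz, Slot 3→Huang, Slot 4→Leclerc, Slot 5→Delgado, Slot 6→Huang, Slot 7→Leclerc, Slot 8→Lindqvist, Slot 9→Delgado, Slot 10→Yilmaz.
Loads: Leclerc 2, Huang 2, Yilmaz 2, Delgado 2, Lindqvist 2, Novak 0, Kapoor 0 — all ≤ 2.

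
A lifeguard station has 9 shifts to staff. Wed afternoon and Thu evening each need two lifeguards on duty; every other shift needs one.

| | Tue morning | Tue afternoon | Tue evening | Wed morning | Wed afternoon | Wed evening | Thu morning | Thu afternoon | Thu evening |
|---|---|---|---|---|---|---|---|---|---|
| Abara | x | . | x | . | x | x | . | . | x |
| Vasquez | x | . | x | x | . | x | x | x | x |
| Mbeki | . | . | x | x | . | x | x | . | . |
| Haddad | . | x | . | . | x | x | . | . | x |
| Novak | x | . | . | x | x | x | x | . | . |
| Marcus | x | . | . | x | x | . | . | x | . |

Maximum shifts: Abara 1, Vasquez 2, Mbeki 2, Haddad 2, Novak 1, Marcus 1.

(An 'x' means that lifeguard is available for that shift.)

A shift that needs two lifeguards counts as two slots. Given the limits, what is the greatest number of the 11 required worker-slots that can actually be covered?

Total capacity across all lifeguards is 1+2+2+2+1+1 = 9, and 11 slots are needed, so at most 9 can be filled.
An assignment achieving 9: Tue morning→Novak, Tue afternoon→Haddad, Tue evening→Abara, Wed morning→Mbeki, Wed afternoon→Marcus, Wed evening→Mbeki, Thu morning→Vasquez, Thu afternoon→Vasquez, Thu evening→Haddad.
Loads: Abara 1/1, Vasquez 2/2, Mbeki 2/2, Haddad 2/2, Novak 1/1, Marcus 1/1.

9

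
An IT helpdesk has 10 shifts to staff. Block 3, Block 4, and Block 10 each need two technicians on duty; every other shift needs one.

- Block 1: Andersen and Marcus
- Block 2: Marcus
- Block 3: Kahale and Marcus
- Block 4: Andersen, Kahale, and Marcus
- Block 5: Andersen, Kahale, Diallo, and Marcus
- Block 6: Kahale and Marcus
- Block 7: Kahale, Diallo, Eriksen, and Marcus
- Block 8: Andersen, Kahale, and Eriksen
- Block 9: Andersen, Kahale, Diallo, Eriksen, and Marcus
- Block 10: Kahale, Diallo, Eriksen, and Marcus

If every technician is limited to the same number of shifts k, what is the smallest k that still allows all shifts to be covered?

With 5 technicians and 13 worker-slots to fill, someone must work at least ⌈13/5⌉ = 3 shifts, so k ≥ 3.
k = 3 works: Block 1→Andersen, Block 2→Marcus, Block 3→Kahale+Marcus, Block 4→Andersen+Kahale, Block 5→Diallo, Block 6→Kahale, Block 7→Diallo, Block 8→Andersen, Block 9→Diallo, Block 10→Eriksen+Marcus.
Loads: Andersen 3, Kahale 3, Diallo 3, Eriksen 1, Marcus 3 — all ≤ 3.

3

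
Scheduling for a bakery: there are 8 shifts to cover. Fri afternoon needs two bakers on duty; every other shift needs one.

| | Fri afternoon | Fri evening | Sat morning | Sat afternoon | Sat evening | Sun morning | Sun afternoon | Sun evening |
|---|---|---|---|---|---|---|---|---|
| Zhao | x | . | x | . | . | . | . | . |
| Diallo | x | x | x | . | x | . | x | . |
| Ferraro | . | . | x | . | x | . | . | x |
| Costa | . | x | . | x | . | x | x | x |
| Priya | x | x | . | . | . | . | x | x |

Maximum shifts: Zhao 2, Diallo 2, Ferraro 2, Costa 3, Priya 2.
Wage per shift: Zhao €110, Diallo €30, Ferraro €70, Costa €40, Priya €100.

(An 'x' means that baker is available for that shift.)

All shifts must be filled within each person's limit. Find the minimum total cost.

€520

Sat afternoon can only be covered by Costa, so that assignment is forced.
Sun morning can only be covered by Costa, so that assignment is forced.
Picking the cheapest available baker for each shift independently would cost €370, but that ignores the shift limits.
An optimal schedule: Fri afternoon→Diallo+Priya, Fri evening→Costa, Sat morning→Ferraro, Sat afternoon→Costa, Sat evening→Diallo, Sun morning→Costa, Sun afternoon→Priya, Sun evening→Ferraro.
Total: 30 + 100 + 40 + 70 + 40 + 30 + 40 + 100 + 70 = €520.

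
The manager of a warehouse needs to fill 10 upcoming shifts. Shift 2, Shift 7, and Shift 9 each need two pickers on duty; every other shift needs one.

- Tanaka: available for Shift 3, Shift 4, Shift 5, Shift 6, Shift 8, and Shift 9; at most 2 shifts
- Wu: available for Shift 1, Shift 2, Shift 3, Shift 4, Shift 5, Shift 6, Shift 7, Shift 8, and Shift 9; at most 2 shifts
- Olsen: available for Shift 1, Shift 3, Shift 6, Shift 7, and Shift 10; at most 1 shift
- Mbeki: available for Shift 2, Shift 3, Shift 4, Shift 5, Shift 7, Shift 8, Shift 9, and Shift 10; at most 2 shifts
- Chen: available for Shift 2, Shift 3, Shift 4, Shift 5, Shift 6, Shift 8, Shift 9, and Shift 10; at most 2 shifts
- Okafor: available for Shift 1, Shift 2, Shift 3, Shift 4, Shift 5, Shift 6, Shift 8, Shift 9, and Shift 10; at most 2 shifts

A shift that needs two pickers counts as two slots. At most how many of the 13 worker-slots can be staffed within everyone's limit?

11

Total capacity across all pickers is 2+2+1+2+2+2 = 11, and 13 slots are needed, so at most 11 can be filled.
An assignment achieving 11: Shift 1→Wu, Shift 2→Mbeki+Chen, Shift 4→Tanaka, Shift 5→Tanaka, Shift 6→Chen, Shift 7→Wu+Olsen, Shift 8→Okafor, Shift 9→Okafor, Shift 10→Mbeki.
Loads: Tanaka 2/2, Wu 2/2, Olsen 1/1, Mbeki 2/2, Chen 2/2, Okafor 2/2.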